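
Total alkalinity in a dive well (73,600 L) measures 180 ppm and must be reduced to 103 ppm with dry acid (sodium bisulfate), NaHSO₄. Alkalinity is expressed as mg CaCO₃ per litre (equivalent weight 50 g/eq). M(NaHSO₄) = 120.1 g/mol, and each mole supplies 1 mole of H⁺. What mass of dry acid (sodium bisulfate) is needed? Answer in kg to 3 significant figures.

13.6 kg

Alkalinity to neutralize: (180 − 103) = 77 mg/L as CaCO₃ × 73,600 L = 5667 g as CaCO₃.
Equivalents of H⁺ required: 5667 ÷ 50 g/eq = 113.3 eq = 113.3 mol NaHSO₄.
Mass of NaHSO₄: 113.3 × 120.1 = 13,610 g.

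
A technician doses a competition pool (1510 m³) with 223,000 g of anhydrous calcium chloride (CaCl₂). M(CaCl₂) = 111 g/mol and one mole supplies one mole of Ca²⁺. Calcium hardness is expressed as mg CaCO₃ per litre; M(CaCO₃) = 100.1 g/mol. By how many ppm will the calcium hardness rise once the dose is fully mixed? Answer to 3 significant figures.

Volume: 1510 m³ = 1,510,000 L.
Moles of Ca²⁺: 223,000 g ÷ 111 g/mol = 2009 mol.
As CaCO₃: 2009 mol × 100.1 g/mol = 201,100 g.
Rise: 201,100 g / 1,510,000 L × 1000 = 133.2 mg/L.

133 ppm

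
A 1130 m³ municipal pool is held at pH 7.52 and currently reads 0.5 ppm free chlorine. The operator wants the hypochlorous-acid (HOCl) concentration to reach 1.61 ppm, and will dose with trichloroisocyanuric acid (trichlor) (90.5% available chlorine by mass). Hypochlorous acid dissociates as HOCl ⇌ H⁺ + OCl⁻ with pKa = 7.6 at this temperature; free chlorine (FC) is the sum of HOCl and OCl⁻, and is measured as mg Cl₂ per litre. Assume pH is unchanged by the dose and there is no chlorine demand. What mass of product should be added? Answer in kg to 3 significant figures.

3.06 kg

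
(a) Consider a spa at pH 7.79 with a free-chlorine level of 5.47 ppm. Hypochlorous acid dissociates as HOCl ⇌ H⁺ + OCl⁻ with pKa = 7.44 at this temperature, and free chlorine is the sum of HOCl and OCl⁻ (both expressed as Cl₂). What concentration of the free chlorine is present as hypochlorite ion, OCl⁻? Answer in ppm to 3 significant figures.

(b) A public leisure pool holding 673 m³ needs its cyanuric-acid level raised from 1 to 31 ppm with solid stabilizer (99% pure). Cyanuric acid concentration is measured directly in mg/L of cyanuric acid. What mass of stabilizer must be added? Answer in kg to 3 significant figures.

(a) 3.78 ppm; (b) 20.4 kg

(a) [OCl⁻]/[HOCl] = 10^(pH − pKa) = 10^(7.79 − 7.44) = 10^0.35 = 2.239.
(a) Fraction as HOCl = 1 / (1 + 2.239) = 0.3088.
(a) OCl⁻ = (1 − 0.3088) × 5.47 ppm = 3.781 ppm.

(b) Volume: 673 m³ = 673,000 L.
(b) CYA to add: (31 − 1) = 30 mg/L × 673,000 L = 20,190 g cyanuric acid.
(b) At 99% purity: 20,190 / 0.99 = 20,390 g product.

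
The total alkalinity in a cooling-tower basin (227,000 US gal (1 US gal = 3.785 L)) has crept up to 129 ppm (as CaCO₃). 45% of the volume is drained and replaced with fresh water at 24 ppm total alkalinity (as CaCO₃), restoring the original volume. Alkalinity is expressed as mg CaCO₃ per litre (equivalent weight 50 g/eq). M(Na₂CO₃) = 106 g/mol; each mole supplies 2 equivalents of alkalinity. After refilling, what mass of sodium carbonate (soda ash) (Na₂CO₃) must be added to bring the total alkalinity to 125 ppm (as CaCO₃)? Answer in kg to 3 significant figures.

Volume: 227,000 US gal × 3.785 L/gal = 859,195 L.
After draining 45% and refilling: 129 × 0.55 + 24 × 0.45 = 81.75 ppm.
Deficit to target: 125 − 81.75 = 43.25 mg/L.
As CaCO₃: 43.25 mg/L × 859,195 L = 37,160 g; ÷ 50 g/eq ÷ 2 = 371.6 mol Na₂CO₃.
Mass: 371.6 × 106 = 39,390 g.

39.4 kg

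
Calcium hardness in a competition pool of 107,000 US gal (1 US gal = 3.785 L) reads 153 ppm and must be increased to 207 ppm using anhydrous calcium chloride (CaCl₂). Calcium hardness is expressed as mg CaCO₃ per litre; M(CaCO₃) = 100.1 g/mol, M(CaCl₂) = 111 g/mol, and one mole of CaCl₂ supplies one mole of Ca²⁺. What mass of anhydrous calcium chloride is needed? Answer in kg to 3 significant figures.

24.3 kg

Volume: 107,000 US gal × 3.785 L/gal = 404,995 L.
Hardness to add: (207 − 153) = 54 mg/L as CaCO₃ × 404,995 L = 21,870 g as CaCO₃.
Moles of Ca²⁺ (1 mol Ca²⁺ ≡ 1 mol CaCO₃): 21,870 / 100.1 g/mol = 218.5 mol.
Mass of CaCl₂: 218.5 × 111 = 24,250 g.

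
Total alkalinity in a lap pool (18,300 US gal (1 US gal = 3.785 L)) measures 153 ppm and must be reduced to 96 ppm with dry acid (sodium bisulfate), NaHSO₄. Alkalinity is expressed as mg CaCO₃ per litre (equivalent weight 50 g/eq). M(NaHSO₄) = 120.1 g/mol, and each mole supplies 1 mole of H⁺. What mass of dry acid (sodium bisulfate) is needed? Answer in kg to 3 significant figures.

Volume: 18,300 US gal × 3.785 L/gal = 69,266 L.
Alkalinity to neutralize: (153 − 96) = 57 mg/L as CaCO₃ × 69,266 L = 3948 g as CaCO₃.
Equivalents of H⁺ required: 3948 ÷ 50 g/eq = 78.96 eq = 78.96 mol NaHSO₄.
Mass of NaHSO₄: 78.96 × 120.1 = 9483 g.

9.48 kg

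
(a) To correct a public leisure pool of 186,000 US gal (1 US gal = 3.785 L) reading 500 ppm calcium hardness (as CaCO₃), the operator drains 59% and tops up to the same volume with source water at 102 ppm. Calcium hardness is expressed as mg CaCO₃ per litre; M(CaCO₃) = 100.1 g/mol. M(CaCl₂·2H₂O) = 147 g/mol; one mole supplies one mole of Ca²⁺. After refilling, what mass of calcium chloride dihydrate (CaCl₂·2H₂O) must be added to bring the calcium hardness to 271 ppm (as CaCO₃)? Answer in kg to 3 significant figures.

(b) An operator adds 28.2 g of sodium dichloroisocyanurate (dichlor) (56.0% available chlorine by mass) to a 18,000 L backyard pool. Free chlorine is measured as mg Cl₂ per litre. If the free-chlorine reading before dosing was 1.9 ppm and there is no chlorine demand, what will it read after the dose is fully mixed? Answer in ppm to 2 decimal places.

(a) Volume: 186,000 US gal × 3.785 L/gal = 704,010 L.
(a) After draining 59% and refilling: 500 × 0.41 + 102 × 0.59 = 265.18 ppm.
(a) Deficit to target: 271 − 265.18 = 5.82 mg/L.
(a) As CaCO₃: 5.82 mg/L × 704,010 L = 4097 g; ÷ 100.1 = 40.93 mol Ca²⁺.
(a) Mass: 40.93 × 147 = 6017 g.

(b) Available chlorine delivered: 28.2 g × 0.56 = 15.79 g as Cl₂.
(b) Concentration rise: 15.79 g / 18,000 L = 0.8773 mg/L = 0.88 ppm.
(b) Final FC: 1.9 + 0.88 = 2.78 ppm.

(a) 6.02 kg; (b) 2.78 ppm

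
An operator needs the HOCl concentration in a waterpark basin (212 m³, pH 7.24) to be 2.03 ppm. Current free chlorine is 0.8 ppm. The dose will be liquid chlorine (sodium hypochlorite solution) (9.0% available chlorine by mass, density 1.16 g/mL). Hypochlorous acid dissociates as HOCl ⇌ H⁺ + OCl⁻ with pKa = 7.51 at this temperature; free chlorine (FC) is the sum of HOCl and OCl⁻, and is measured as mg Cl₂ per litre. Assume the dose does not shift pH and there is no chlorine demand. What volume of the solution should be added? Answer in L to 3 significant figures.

4.71 L

Volume: 212 m³ = 212,000 L.
[OCl⁻]/[HOCl] = 10^(pH − pKa) = 10^(7.24 − 7.51) = 0.537; fraction as HOCl = 1/(1 + 0.537) = 0.6506.
Free chlorine required for 2.03 ppm HOCl: 2.03 / 0.6506 = 3.12 ppm.
FC to add: 3.12 − 0.8 = 2.32 mg/L as Cl₂.
Cl₂ equivalent: 2.32 mg/L × 212,000 L = 491.9 g.
Product at 9.0% available Cl: 491.9 / 0.09 = 5465 g.
Volume: 5465 g ÷ 1.16 g/mL = 4711 mL.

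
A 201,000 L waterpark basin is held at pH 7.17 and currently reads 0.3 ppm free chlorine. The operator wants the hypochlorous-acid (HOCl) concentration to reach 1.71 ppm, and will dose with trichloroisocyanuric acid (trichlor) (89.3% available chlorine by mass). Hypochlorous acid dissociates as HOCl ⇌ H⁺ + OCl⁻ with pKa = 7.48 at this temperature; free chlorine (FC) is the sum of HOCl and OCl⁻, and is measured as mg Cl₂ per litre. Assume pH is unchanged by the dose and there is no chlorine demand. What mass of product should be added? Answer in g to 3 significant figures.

[OCl⁻]/[HOCl] = 10^(pH − pKa) = 10^(7.17 − 7.48) = 0.4898; fraction as HOCl = 1/(1 + 0.4898) = 0.6712.
Free chlorine required for 1.71 ppm HOCl: 1.71 / 0.6712 = 2.548 ppm.
FC to add: 2.548 − 0.3 = 2.248 mg/L as Cl₂.
Cl₂ equivalent: 2.248 mg/L × 201,000 L = 451.8 g.
Product at 89.3% available Cl: 451.8 / 0.893 = 505.9 g.

506 g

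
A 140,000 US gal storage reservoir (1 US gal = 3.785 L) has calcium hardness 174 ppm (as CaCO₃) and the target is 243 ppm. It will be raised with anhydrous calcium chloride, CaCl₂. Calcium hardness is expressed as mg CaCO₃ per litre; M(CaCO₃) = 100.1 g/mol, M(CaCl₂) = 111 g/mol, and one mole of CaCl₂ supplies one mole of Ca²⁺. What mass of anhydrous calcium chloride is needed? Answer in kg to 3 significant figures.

40.5 kg

Volume: 140,000 US gal × 3.785 L/gal = 529,900 L.
Hardness to add: (243 − 174) = 69 mg/L as CaCO₃ × 529,900 L = 36,560 g as CaCO₃.
Moles of Ca²⁺ (1 mol Ca²⁺ ≡ 1 mol CaCO₃): 36,560 / 100.1 g/mol = 365.3 mol.
Mass of CaCl₂: 365.3 × 111 = 40,540 g.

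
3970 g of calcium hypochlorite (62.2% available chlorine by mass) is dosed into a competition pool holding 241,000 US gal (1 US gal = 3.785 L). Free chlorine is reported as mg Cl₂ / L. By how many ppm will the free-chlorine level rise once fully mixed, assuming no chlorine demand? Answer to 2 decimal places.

Volume: 241,000 US gal × 3.785 L/gal = 912,185 L.
Available chlorine delivered: 3970 g × 0.622 = 2469 g as Cl₂.
Concentration rise: 2469 g / 912,185 L = 2.707 mg/L = 2.71 ppm.

2.71 ppm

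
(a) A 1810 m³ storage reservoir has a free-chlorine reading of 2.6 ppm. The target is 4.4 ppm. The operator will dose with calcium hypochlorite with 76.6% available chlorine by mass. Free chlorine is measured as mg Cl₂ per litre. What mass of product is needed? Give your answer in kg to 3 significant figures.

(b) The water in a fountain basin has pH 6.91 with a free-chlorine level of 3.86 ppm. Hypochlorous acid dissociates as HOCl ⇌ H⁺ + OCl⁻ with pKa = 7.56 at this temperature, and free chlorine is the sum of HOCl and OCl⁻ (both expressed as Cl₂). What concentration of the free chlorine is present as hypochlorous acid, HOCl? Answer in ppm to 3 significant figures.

(a) 4.25 kg; (b) 3.15 ppm

(a) Volume: 1810 m³ = 1,810,000 L.
(a) Chlorine deficit: 4.4 − 2.6 = 1.8 ppm = 1.8 mg/L as Cl₂.
(a) Cl₂ equivalent needed: 1.8 mg/L × 1,810,000 L = 3,258,000 mg = 3258 g.
(a) Product at 76.6% available chlorine: 3258 / 0.766 = 4253 g.

(b) [OCl⁻]/[HOCl] = 10^(pH − pKa) = 10^(6.91 − 7.56) = 10^-0.65 = 0.2239.
(b) Fraction as HOCl = 1 / (1 + 0.2239) = 0.8171.
(b) HOCl = 0.8171 × 3.86 ppm = 3.154 ppm.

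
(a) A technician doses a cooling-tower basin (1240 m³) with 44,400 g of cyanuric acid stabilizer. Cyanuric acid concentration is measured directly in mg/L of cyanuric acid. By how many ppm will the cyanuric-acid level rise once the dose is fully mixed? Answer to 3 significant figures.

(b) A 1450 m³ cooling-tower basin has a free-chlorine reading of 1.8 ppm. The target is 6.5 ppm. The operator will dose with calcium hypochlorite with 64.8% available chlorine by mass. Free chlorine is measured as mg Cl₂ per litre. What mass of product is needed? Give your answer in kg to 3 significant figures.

(a) Volume: 1240 m³ = 1,240,000 L.
(a) Rise: 44,400 g / 1,240,000 L × 1000 = 35.81 mg/L.

(b) Volume: 1450 m³ = 1,450,000 L.
(b) Chlorine deficit: 6.5 − 1.8 = 4.7 ppm = 4.7 mg/L as Cl₂.
(b) Cl₂ equivalent needed: 4.7 mg/L × 1,450,000 L = 6,815,000 mg = 6815 g.
(b) Product at 64.8% available chlorine: 6815 / 0.648 = 10,520 g.

(a) 35.8 ppm; (b) 10.5 kg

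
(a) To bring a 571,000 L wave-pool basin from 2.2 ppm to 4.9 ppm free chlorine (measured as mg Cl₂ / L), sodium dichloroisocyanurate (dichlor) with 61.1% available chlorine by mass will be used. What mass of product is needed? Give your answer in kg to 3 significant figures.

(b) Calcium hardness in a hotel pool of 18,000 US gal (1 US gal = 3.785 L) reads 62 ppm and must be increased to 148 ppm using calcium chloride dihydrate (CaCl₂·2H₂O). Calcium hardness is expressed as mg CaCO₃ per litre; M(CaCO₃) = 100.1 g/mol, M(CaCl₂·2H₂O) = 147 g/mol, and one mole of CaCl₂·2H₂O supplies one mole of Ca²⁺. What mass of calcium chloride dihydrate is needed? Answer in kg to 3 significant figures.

(a) 2.52 kg; (b) 8.60 kg

(a) Chlorine deficit: 4.9 − 2.2 = 2.7 ppm = 2.7 mg/L as Cl₂.
(a) Cl₂ equivalent needed: 2.7 mg/L × 571,000 L = 1,542,000 mg = 1542 g.
(a) Product at 61.1% available chlorine: 1542 / 0.611 = 2523 g.

(b) Volume: 18,000 US gal × 3.785 L/gal = 68,130 L.
(b) Hardness to add: (148 − 62) = 86 mg/L as CaCO₃ × 68,130 L = 5859 g as CaCO₃.
(b) Moles of Ca²⁺ (1 mol Ca²⁺ ≡ 1 mol CaCO₃): 5859 / 100.1 g/mol = 58.53 mol.
(b) Mass of CaCl₂·2H₂O: 58.53 × 147 = 8604 g.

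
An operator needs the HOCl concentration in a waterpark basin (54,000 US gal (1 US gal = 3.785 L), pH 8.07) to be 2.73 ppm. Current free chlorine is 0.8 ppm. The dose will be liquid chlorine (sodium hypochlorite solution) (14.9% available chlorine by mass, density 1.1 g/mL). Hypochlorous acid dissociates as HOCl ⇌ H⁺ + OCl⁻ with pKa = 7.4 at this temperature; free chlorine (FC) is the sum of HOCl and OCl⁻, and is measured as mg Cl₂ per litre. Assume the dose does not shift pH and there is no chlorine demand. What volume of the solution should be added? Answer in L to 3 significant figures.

Volume: 54,000 US gal × 3.785 L/gal = 204,390 L.
[OCl⁻]/[HOCl] = 10^(pH − pKa) = 10^(8.07 − 7.4) = 4.677; fraction as HOCl = 1/(1 + 4.677) = 0.1761.
Free chlorine required for 2.73 ppm HOCl: 2.73 / 0.1761 = 15.5 ppm.
FC to add: 15.5 − 0.8 = 14.7 mg/L as Cl₂.
Cl₂ equivalent: 14.7 mg/L × 204,390 L = 3004 g.
Product at 14.9% available Cl: 3004 / 0.149 = 20,160 g.
Volume: 20,160 g ÷ 1.1 g/mL = 18,330 mL.

18.3 L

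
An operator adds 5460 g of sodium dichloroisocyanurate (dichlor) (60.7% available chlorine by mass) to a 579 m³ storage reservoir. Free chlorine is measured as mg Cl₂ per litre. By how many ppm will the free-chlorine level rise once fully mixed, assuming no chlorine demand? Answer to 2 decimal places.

5.72 ppm

Volume: 579 m³ = 579,000 L.
Available chlorine delivered: 5460 g × 0.607 = 3314 g as Cl₂.
Concentration rise: 3314 g / 579,000 L = 5.724 mg/L = 5.72 ppm.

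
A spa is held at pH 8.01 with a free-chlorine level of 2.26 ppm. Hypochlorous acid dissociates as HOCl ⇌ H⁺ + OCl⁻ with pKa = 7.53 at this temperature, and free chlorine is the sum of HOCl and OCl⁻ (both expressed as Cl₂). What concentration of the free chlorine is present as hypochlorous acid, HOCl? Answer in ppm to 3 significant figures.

0.562 ppm

[OCl⁻]/[HOCl] = 10^(pH − pKa) = 10^(8.01 − 7.53) = 10^0.48 = 3.02.
Fraction as HOCl = 1 / (1 + 3.02) = 0.2488.
HOCl = 0.2488 × 2.26 ppm = 0.5622 ppm.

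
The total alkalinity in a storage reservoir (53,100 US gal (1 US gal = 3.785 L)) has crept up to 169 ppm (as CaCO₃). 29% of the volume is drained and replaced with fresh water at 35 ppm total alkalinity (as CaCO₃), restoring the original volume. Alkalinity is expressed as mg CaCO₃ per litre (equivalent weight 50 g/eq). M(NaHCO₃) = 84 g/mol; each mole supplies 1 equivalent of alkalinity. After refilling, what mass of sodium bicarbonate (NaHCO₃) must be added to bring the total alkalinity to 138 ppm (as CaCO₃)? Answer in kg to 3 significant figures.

2.65 kg

Volume: 53,100 US gal × 3.785 L/gal = 200,984 L.
After draining 29% and refilling: 169 × 0.71 + 35 × 0.29 = 130.14 ppm.
Deficit to target: 138 − 130.14 = 7.86 mg/L.
As CaCO₃: 7.86 mg/L × 200,984 L = 1580 g; ÷ 50 g/eq ÷ 1 = 31.59 mol NaHCO₃.
Mass: 31.59 × 84 = 2654 g.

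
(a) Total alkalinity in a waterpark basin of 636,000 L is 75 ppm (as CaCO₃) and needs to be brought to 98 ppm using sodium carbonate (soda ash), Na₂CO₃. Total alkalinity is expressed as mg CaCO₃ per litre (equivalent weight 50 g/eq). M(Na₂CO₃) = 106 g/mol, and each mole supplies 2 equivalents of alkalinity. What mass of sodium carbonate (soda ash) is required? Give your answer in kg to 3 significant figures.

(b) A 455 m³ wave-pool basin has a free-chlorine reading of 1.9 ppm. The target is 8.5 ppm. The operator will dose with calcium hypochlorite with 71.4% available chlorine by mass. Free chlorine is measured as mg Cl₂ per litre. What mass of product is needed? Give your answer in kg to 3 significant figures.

(a) 15.5 kg; (b) 4.21 kg

(a) Alkalinity to add: (98 − 75) = 23 mg/L as CaCO₃ × 636,000 L = 14,630 g as CaCO₃.
(a) Equivalents: 14,630 g ÷ 50 g/eq = 292.6 eq.
(a) Each mole of Na₂CO₃ supplies 2 eq, so 292.6 / 2 = 146.3 mol.
(a) Mass: 146.3 mol × 106 g/mol = 15,510 g.

(b) Volume: 455 m³ = 455,000 L.
(b) Chlorine deficit: 8.5 − 1.9 = 6.6 ppm = 6.6 mg/L as Cl₂.
(b) Cl₂ equivalent needed: 6.6 mg/L × 455,000 L = 3,003,000 mg = 3003 g.
(b) Product at 71.4% available chlorine: 3003 / 0.714 = 4206 g.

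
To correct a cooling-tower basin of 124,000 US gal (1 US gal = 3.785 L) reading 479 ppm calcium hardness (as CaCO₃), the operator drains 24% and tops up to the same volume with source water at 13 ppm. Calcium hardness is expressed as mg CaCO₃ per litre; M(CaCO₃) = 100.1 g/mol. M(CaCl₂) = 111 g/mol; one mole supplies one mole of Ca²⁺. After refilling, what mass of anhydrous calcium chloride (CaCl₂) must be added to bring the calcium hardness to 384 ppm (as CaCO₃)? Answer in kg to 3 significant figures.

Volume: 124,000 US gal × 3.785 L/gal = 469,340 L.
After draining 24% and refilling: 479 × 0.76 + 13 × 0.24 = 367.16 ppm.
Deficit to target: 384 − 367.16 = 16.84 mg/L.
As CaCO₃: 16.84 mg/L × 469,340 L = 7904 g; ÷ 100.1 = 78.96 mol Ca²⁺.
Mass: 78.96 × 111 = 8764 g.

8.76 kg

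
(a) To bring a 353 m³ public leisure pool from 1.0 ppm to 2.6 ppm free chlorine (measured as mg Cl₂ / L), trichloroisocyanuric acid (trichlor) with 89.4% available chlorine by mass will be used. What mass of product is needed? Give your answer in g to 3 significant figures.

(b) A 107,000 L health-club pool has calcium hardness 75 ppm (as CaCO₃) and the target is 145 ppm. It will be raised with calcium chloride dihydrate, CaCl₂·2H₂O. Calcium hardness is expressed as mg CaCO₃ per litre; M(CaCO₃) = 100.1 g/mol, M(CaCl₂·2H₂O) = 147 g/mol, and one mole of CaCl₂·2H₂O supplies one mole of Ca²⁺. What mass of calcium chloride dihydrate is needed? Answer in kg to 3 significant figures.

(a) Volume: 353 m³ = 353,000 L.
(a) Chlorine deficit: 2.6 − 1.0 = 1.6 ppm = 1.6 mg/L as Cl₂.
(a) Cl₂ equivalent needed: 1.6 mg/L × 353,000 L = 564,800 mg = 564.8 g.
(a) Product at 89.4% available chlorine: 564.8 / 0.894 = 631.8 g.

(b) Hardness to add: (145 − 75) = 70 mg/L as CaCO₃ × 107,000 L = 7490 g as CaCO₃.
(b) Moles of Ca²⁺ (1 mol Ca²⁺ ≡ 1 mol CaCO₃): 7490 / 100.1 g/mol = 74.83 mol.
(b) Mass of CaCl₂·2H₂O: 74.83 × 147 = 11,000 g.

(a) 632 g; (b) 11.0 kg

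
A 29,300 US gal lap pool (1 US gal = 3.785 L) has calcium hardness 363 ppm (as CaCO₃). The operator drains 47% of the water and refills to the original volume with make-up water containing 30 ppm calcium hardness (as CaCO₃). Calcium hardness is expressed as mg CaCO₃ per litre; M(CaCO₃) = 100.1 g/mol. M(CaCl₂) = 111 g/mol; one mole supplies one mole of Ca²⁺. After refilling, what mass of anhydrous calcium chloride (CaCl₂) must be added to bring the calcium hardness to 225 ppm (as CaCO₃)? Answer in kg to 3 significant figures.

2.28 kg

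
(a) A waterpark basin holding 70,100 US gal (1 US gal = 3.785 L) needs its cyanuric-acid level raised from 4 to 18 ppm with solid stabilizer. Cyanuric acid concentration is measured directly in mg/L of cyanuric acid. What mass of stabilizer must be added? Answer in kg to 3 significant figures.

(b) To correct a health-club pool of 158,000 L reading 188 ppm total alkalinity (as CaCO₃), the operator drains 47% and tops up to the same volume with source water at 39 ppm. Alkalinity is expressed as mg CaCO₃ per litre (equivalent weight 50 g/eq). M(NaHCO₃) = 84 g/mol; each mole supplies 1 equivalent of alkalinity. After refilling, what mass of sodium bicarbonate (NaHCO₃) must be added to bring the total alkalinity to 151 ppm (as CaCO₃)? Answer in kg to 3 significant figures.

(a) 3.71 kg; (b) 8.77 kg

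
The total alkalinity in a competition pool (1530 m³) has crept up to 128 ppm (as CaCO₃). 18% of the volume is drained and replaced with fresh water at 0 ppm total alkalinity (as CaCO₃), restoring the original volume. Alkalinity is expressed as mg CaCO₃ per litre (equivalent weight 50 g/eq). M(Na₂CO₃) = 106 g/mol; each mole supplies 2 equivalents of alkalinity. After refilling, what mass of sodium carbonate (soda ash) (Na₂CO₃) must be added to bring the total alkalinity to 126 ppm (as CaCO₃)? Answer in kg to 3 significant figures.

34.1 kg

Volume: 1530 m³ = 1,530,000 L.
After draining 18% and refilling: 128 × 0.82 + 0 × 0.18 = 104.96 ppm.
Deficit to target: 126 − 104.96 = 21.04 mg/L.
As CaCO₃: 21.04 mg/L × 1,530,000 L = 32,190 g; ÷ 50 g/eq ÷ 2 = 321.9 mol Na₂CO₃.
Mass: 321.9 × 106 = 34,120 g.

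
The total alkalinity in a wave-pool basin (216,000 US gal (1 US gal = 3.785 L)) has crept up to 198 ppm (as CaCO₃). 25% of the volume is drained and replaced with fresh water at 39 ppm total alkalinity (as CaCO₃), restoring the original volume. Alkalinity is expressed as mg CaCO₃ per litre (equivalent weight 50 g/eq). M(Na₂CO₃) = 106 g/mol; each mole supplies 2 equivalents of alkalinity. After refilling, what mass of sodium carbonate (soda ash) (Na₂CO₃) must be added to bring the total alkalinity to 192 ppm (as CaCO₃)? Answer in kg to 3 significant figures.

Volume: 216,000 US gal × 3.785 L/gal = 817,560 L.
After draining 25% and refilling: 198 × 0.75 + 39 × 0.25 = 158.25 ppm.
Deficit to target: 192 − 158.25 = 33.75 mg/L.
As CaCO₃: 33.75 mg/L × 817,560 L = 27,590 g; ÷ 50 g/eq ÷ 2 = 275.9 mol Na₂CO₃.
Mass: 275.9 × 106 = 29,250 g.

29.2 kg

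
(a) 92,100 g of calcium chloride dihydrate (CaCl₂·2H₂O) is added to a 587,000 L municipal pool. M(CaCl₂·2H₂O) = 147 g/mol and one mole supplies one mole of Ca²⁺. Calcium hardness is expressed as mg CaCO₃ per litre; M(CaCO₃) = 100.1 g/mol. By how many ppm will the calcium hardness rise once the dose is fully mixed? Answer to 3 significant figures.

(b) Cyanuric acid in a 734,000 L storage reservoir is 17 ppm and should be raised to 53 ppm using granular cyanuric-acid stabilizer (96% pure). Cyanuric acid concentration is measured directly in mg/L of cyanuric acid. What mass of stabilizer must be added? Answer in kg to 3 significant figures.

(a) 107 ppm; (b) 27.5 kg

(a) Moles of Ca²⁺: 92,100 g ÷ 147 g/mol = 626.5 mol.
(a) As CaCO₃: 626.5 mol × 100.1 g/mol = 62,720 g.
(a) Rise: 62,720 g / 587,000 L × 1000 = 106.8 mg/L.

(b) CYA to add: (53 − 17) = 36 mg/L × 734,000 L = 26,420 g cyanuric acid.
(b) At 96% purity: 26,420 / 0.96 = 27,520 g product.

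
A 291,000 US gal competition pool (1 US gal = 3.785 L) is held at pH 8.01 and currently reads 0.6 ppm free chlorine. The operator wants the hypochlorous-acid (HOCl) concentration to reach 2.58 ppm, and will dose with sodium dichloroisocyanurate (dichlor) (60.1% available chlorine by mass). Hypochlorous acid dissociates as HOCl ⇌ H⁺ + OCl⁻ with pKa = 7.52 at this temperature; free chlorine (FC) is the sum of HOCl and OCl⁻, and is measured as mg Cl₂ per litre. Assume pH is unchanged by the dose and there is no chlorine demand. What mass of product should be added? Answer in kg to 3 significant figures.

18.2 kg

Volume: 291,000 US gal × 3.785 L/gal = 1,101,435 L.
[OCl⁻]/[HOCl] = 10^(pH − pKa) = 10^(8.01 − 7.52) = 3.09; fraction as HOCl = 1/(1 + 3.09) = 0.2445.
Free chlorine required for 2.58 ppm HOCl: 2.58 / 0.2445 = 10.55 ppm.
FC to add: 10.55 − 0.6 = 9.953 mg/L as Cl₂.
Cl₂ equivalent: 9.953 mg/L × 1,101,435 L = 10,960 g.
Product at 60.1% available Cl: 10,960 / 0.601 = 18,240 g.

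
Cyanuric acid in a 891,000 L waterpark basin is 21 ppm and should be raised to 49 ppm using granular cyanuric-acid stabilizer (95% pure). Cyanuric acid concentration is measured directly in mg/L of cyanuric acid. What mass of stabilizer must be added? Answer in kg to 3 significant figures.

26.3 kg

CYA to add: (49 − 21) = 28 mg/L × 891,000 L = 24,950 g cyanuric acid.
At 95% purity: 24,950 / 0.95 = 26,260 g product.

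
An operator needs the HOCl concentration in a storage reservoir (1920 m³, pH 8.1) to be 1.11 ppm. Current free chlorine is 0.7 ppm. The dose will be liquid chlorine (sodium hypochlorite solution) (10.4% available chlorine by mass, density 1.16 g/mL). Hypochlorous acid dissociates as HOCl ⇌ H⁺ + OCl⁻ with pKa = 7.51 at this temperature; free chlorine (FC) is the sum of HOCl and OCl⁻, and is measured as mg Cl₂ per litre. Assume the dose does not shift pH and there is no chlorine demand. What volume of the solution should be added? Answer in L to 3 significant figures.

75.3 L

Volume: 1920 m³ = 1,920,000 L.
[OCl⁻]/[HOCl] = 10^(pH − pKa) = 10^(8.1 − 7.51) = 3.89; fraction as HOCl = 1/(1 + 3.89) = 0.2045.
Free chlorine required for 1.11 ppm HOCl: 1.11 / 0.2045 = 5.428 ppm.
FC to add: 5.428 − 0.7 = 4.728 mg/L as Cl₂.
Cl₂ equivalent: 4.728 mg/L × 1,920,000 L = 9079 g.
Product at 10.4% available Cl: 9079 / 0.104 = 87,290 g.
Volume: 87,290 g ÷ 1.16 g/mL = 75,250 mL.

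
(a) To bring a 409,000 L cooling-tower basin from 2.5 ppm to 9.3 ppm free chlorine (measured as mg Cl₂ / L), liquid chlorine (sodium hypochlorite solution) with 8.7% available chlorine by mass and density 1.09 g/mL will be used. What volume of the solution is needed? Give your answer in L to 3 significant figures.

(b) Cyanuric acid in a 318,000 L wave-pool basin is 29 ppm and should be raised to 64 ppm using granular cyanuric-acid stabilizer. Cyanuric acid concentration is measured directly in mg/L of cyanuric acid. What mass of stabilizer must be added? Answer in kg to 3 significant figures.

(a) 29.3 L; (b) 11.1 kg

(a) Chlorine deficit: 9.3 − 2.5 = 6.8 ppm = 6.8 mg/L as Cl₂.
(a) Cl₂ equivalent needed: 6.8 mg/L × 409,000 L = 2,781,000 mg = 2781 g.
(a) Product at 8.7% available chlorine: 2781 / 0.087 = 31,970 g.
(a) Volume at density 1.09 g/mL: 31,970 g ÷ 1.09 g/mL = 29,330 mL.

(b) CYA to add: (64 − 29) = 35 mg/L × 318,000 L = 11,130 g cyanuric acid.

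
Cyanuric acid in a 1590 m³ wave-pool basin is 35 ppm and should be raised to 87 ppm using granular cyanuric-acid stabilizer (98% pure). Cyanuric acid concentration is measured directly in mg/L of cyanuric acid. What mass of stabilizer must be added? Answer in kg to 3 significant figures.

Volume: 1590 m³ = 1,590,000 L.
CYA to add: (87 − 35) = 52 mg/L × 1,590,000 L = 82,680 g cyanuric acid.
At 98% purity: 82,680 / 0.98 = 84,370 g product.

84.4 kg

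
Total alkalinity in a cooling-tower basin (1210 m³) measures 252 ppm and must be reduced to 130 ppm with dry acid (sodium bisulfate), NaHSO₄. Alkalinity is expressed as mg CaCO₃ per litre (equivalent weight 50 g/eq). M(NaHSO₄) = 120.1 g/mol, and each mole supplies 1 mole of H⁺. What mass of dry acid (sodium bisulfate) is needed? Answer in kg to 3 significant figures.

Volume: 1210 m³ = 1,210,000 L.
Alkalinity to neutralize: (252 − 130) = 122 mg/L as CaCO₃ × 1,210,000 L = 147,600 g as CaCO₃.
Equivalents of H⁺ required: 147,600 ÷ 50 g/eq = 2952 eq = 2952 mol NaHSO₄.
Mass of NaHSO₄: 2952 × 120.1 = 354,600 g.

355 kg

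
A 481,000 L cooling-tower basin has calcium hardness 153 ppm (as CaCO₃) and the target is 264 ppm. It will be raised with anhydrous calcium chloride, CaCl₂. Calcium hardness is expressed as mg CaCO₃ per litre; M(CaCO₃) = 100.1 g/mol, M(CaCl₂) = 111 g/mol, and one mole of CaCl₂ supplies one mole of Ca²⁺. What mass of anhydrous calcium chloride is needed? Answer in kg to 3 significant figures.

Hardness to add: (264 − 153) = 111 mg/L as CaCO₃ × 481,000 L = 53,390 g as CaCO₃.
Moles of Ca²⁺ (1 mol Ca²⁺ ≡ 1 mol CaCO₃): 53,390 / 100.1 g/mol = 533.4 mol.
Mass of CaCl₂: 533.4 × 111 = 59,200 g.

59.2 kg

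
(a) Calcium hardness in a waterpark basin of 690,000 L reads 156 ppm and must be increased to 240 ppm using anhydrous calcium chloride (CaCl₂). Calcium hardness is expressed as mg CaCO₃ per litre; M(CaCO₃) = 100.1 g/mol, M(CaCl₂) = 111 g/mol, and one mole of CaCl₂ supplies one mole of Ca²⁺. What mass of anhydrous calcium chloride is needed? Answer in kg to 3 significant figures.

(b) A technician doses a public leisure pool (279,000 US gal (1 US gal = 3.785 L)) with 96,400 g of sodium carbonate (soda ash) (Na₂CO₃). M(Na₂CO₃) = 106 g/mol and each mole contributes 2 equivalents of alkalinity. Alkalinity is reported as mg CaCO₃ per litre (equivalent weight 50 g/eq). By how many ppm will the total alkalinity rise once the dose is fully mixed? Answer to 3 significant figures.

(a) Hardness to add: (240 − 156) = 84 mg/L as CaCO₃ × 690,000 L = 57,960 g as CaCO₃.
(a) Moles of Ca²⁺ (1 mol Ca²⁺ ≡ 1 mol CaCO₃): 57,960 / 100.1 g/mol = 579 mol.
(a) Mass of CaCl₂: 579 × 111 = 64,270 g.

(b) Volume: 279,000 US gal × 3.785 L/gal = 1,056,015 L.
(b) Moles of Na₂CO₃: 96,400 g ÷ 106 g/mol = 909.4 mol → 1819 eq of alkalinity.
(b) As CaCO₃: 1819 eq × 50 g/eq = 90,940 g.
(b) Rise: 90,940 g / 1,056,015 L × 1000 = 86.12 mg/L.

(a) 64.3 kg; (b) 86.1 ppm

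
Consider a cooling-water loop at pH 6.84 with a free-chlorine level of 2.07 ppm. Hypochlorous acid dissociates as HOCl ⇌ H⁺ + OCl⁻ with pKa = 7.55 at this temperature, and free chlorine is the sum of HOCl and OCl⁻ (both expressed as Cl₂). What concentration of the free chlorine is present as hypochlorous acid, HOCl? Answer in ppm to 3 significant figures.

1.73 ppm

[OCl⁻]/[HOCl] = 10^(pH − pKa) = 10^(6.84 − 7.55) = 10^-0.71 = 0.195.
Fraction as HOCl = 1 / (1 + 0.195) = 0.8368.
HOCl = 0.8368 × 2.07 ppm = 1.732 ppm.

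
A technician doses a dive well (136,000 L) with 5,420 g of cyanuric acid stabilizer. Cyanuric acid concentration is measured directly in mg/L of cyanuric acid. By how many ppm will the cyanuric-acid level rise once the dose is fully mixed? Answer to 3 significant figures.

39.9 ppm

Rise: 5,420 g / 136,000 L × 1000 = 39.85 mg/L.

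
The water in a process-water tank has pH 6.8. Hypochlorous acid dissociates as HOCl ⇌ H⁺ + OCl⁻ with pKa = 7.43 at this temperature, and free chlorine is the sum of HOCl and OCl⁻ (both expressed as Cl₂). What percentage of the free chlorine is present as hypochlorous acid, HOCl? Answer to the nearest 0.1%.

81.0%

[OCl⁻]/[HOCl] = 10^(pH − pKa) = 10^(6.8 − 7.43) = 10^-0.63 = 0.2344.
Fraction as HOCl = 1 / (1 + 0.2344) = 0.8101.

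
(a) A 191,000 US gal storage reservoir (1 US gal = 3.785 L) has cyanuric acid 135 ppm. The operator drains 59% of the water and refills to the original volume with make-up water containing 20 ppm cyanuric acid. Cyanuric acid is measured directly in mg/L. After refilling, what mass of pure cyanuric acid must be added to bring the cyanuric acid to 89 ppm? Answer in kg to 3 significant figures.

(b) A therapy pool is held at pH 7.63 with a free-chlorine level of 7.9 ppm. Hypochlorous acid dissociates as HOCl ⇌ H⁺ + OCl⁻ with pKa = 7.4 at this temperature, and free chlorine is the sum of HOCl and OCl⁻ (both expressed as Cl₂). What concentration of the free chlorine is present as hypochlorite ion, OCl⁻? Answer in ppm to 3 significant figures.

(a) 15.8 kg; (b) 4.97 ppm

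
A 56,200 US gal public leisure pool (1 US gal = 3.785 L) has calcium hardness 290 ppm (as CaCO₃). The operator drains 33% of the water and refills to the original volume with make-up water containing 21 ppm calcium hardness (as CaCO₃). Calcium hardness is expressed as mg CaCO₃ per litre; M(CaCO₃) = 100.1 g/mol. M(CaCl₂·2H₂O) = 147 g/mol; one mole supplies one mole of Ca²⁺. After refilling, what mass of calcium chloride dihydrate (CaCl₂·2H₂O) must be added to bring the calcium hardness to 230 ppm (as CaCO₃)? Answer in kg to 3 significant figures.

8.99 kg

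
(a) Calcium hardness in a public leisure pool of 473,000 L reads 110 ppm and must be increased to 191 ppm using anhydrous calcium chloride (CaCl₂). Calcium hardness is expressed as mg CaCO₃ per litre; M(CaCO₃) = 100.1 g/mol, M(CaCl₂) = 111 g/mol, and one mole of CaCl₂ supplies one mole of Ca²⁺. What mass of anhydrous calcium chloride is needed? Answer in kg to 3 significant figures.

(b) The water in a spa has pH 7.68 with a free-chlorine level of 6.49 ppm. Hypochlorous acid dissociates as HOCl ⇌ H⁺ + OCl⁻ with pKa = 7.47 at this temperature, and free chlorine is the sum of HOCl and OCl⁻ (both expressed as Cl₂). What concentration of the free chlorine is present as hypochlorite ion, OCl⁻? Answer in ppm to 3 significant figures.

(a) 42.5 kg; (b) 4.01 ppm

(a) Hardness to add: (191 − 110) = 81 mg/L as CaCO₃ × 473,000 L = 38,310 g as CaCO₃.
(a) Moles of Ca²⁺ (1 mol Ca²⁺ ≡ 1 mol CaCO₃): 38,310 / 100.1 g/mol = 382.7 mol.
(a) Mass of CaCl₂: 382.7 × 111 = 42,480 g.

(b) [OCl⁻]/[HOCl] = 10^(pH − pKa) = 10^(7.68 − 7.47) = 10^0.21 = 1.622.
(b) Fraction as HOCl = 1 / (1 + 1.622) = 0.3814.
(b) OCl⁻ = (1 − 0.3814) × 6.49 ppm = 4.015 ppm.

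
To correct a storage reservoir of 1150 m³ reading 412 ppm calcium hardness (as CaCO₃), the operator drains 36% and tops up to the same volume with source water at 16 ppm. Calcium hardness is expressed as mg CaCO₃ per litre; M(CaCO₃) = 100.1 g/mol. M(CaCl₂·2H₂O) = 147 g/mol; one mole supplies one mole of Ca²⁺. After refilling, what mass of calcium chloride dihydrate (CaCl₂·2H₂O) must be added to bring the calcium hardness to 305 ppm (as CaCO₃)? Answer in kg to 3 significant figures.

60.1 kg

Volume: 1150 m³ = 1,150,000 L.
After draining 36% and refilling: 412 × 0.64 + 16 × 0.36 = 269.44 ppm.
Deficit to target: 305 − 269.44 = 35.56 mg/L.
As CaCO₃: 35.56 mg/L × 1,150,000 L = 40,890 g; ÷ 100.1 = 408.5 mol Ca²⁺.
Mass: 408.5 × 147 = 60,050 g.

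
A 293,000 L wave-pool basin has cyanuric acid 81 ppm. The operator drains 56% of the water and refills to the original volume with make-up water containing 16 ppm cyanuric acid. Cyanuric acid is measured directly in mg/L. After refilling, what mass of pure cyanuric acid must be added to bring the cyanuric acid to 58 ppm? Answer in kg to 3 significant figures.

After draining 56% and refilling: 81 × 0.44 + 16 × 0.56 = 44.6 ppm.
Deficit to target: 58 − 44.6 = 13.4 mg/L.
Mass: 13.4 mg/L × 293,000 L = 3926 g cyanuric acid.

3.93 kg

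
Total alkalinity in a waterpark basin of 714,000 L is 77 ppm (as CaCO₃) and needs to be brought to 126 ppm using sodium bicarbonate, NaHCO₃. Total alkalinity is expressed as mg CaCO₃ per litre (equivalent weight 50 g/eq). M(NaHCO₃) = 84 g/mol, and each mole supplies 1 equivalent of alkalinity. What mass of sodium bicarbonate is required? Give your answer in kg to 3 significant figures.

58.8 kg

Alkalinity to add: (126 − 77) = 49 mg/L as CaCO₃ × 714,000 L = 34,990 g as CaCO₃.
Equivalents: 34,990 g ÷ 50 g/eq = 699.7 eq.
NaHCO₃ supplies 1 eq per mole → 699.7 mol.
Mass: 699.7 mol × 84 g/mol = 58,780 g.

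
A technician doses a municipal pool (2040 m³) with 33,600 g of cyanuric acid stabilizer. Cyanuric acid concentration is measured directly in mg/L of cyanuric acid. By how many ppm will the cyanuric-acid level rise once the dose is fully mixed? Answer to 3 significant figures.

Volume: 2040 m³ = 2,040,000 L.
Rise: 33,600 g / 2,040,000 L × 1000 = 16.47 mg/L.

16.5 ppm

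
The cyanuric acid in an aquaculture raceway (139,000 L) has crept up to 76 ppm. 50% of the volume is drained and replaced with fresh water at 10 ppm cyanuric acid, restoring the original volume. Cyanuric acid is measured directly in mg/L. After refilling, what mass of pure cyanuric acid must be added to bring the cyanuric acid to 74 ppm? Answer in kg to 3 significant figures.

4.31 kg

After draining 50% and refilling: 76 × 0.50 + 10 × 0.50 = 43 ppm.
Deficit to target: 74 − 43 = 31 mg/L.
Mass: 31 mg/L × 139,000 L = 4309 g cyanuric acid.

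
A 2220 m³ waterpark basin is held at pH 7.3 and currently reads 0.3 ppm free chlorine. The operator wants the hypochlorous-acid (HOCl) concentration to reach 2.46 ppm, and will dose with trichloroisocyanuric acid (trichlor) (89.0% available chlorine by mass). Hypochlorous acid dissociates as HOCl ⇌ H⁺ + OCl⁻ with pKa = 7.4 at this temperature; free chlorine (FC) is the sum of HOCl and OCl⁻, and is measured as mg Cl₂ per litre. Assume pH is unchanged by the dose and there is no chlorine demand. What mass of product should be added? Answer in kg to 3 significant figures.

10.3 kg

Volume: 2220 m³ = 2,220,000 L.
[OCl⁻]/[HOCl] = 10^(pH − pKa) = 10^(7.3 − 7.4) = 0.7943; fraction as HOCl = 1/(1 + 0.7943) = 0.5573.
Free chlorine required for 2.46 ppm HOCl: 2.46 / 0.5573 = 4.414 ppm.
FC to add: 4.414 − 0.3 = 4.114 mg/L as Cl₂.
Cl₂ equivalent: 4.114 mg/L × 2,220,000 L = 9133 g.
Product at 89.0% available Cl: 9133 / 0.89 = 10,260 g.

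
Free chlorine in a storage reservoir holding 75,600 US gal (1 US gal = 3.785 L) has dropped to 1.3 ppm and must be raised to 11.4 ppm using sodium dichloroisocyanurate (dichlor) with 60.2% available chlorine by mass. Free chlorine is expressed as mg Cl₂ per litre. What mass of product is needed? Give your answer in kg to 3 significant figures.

4.80 kg

Volume: 75,600 US gal × 3.785 L/gal = 286,146 L.
Chlorine deficit: 11.4 − 1.3 = 10.1 ppm = 10.1 mg/L as Cl₂.
Cl₂ equivalent needed: 10.1 mg/L × 286,146 L = 2,890,000 mg = 2890 g.
Product at 60.2% available chlorine: 2890 / 0.602 = 4801 g.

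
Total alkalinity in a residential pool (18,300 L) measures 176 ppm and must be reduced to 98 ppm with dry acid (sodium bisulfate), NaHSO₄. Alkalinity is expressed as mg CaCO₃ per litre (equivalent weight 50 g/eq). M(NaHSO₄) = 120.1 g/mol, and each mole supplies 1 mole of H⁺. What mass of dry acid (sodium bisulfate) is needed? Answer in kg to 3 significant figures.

Alkalinity to neutralize: (176 − 98) = 78 mg/L as CaCO₃ × 18,300 L = 1427 g as CaCO₃.
Equivalents of H⁺ required: 1427 ÷ 50 g/eq = 28.55 eq = 28.55 mol NaHSO₄.
Mass of NaHSO₄: 28.55 × 120.1 = 3429 g.

3.43 kg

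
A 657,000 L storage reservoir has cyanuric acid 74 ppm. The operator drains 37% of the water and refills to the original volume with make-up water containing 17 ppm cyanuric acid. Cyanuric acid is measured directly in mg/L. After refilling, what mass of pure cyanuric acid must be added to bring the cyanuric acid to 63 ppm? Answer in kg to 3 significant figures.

After draining 37% and refilling: 74 × 0.63 + 17 × 0.37 = 52.91 ppm.
Deficit to target: 63 − 52.91 = 10.09 mg/L.
Mass: 10.09 mg/L × 657,000 L = 6629 g cyanuric acid.

6.63 kg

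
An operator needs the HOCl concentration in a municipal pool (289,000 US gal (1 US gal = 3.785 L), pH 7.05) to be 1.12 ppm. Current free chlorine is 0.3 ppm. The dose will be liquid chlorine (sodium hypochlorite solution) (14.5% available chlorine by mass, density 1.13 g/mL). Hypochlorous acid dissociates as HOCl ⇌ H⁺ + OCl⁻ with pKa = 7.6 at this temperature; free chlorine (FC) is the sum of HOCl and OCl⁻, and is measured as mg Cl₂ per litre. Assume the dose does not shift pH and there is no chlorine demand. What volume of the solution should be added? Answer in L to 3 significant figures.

7.58 L

Volume: 289,000 US gal × 3.785 L/gal = 1,093,865 L.
[OCl⁻]/[HOCl] = 10^(pH − pKa) = 10^(7.05 − 7.6) = 0.2818; fraction as HOCl = 1/(1 + 0.2818) = 0.7801.
Free chlorine required for 1.12 ppm HOCl: 1.12 / 0.7801 = 1.436 ppm.
FC to add: 1.436 − 0.3 = 1.136 mg/L as Cl₂.
Cl₂ equivalent: 1.136 mg/L × 1,093,865 L = 1242 g.
Product at 14.5% available Cl: 1242 / 0.145 = 8567 g.
Volume: 8567 g ÷ 1.13 g/mL = 7582 mL.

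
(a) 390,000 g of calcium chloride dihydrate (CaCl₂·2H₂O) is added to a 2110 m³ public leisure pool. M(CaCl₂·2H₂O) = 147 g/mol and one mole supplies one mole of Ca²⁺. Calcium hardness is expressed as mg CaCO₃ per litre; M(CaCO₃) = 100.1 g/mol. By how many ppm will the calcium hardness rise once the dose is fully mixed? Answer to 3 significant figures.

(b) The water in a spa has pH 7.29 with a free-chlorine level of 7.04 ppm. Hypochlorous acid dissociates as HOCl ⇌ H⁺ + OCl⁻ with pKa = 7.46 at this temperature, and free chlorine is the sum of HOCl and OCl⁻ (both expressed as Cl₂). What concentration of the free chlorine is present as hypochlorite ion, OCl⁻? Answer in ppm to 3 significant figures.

(a) Volume: 2110 m³ = 2,110,000 L.
(a) Moles of Ca²⁺: 390,000 g ÷ 147 g/mol = 2653 mol.
(a) As CaCO₃: 2653 mol × 100.1 g/mol = 265,600 g.
(a) Rise: 265,600 g / 2,110,000 L × 1000 = 125.9 mg/L.

(b) [OCl⁻]/[HOCl] = 10^(pH − pKa) = 10^(7.29 − 7.46) = 10^-0.17 = 0.6761.
(b) Fraction as HOCl = 1 / (1 + 0.6761) = 0.5966.
(b) OCl⁻ = (1 − 0.5966) × 7.04 ppm = 2.84 ppm.

(a) 126 ppm; (b) 2.84 ppm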